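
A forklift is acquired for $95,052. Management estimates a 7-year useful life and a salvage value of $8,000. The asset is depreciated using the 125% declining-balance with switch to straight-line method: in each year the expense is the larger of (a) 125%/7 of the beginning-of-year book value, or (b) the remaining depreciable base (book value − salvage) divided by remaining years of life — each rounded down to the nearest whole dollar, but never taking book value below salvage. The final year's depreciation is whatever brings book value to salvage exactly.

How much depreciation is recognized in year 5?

$11,171

Depreciable base = $95,052 − $8,000 = $87,052.
Year 1: DB = ⌊$95,052 × 125%/7⌋ = $16,973; SL = ⌊$87,052/7⌋ = $12,436 → take DB $16,973. Book value $78,079.
Year 2: DB = ⌊$78,079 × 125%/7⌋ = $13,942; SL = ⌊$70,079/6⌋ = $11,679 → take DB $13,942. Book value $64,137.
Year 3: DB = ⌊$64,137 × 125%/7⌋ = $11,453; SL = ⌊$56,137/5⌋ = $11,227 → take DB $11,453. Book value $52,684.
Year 4: DB = ⌊$52,684 × 125%/7⌋ = $9,407; SL = ⌊$44,684/4⌋ = $11,171 → take SL $11,171. Book value $41,513.
Year 5: DB = ⌊$41,513 × 125%/7⌋ = $7,413; SL = ⌊$33,513/3⌋ = $11,171 → take SL $11,171. Book value $30,342.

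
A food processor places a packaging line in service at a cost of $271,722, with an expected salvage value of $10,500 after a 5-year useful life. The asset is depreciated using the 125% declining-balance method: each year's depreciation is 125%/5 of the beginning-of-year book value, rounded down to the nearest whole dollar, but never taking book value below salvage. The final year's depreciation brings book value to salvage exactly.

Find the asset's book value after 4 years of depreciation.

$85,975

Depreciable base = $271,722 − $10,500 = $261,222.
Year 1: ⌊$271,722 × 125%/5⌋ = $67,930. Book value $203,792.
Year 2: ⌊$203,792 × 125%/5⌋ = $50,948. Book value $152,844.
Year 3: ⌊$152,844 × 125%/5⌋ = $38,211. Book value $114,633.
Year 4: ⌊$114,633 × 125%/5⌋ = $28,658. Book value $85,975.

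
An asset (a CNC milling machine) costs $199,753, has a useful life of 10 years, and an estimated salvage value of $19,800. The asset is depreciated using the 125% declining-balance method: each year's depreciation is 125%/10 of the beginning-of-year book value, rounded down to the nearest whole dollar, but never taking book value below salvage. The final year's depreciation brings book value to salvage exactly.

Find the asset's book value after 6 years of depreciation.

$89,649

Depreciable base = $199,753 − $19,800 = $179,953.
Year 1: ⌊$199,753 × 125%/10⌋ = $24,969. Book value $174,784.
Year 2: ⌊$174,784 × 125%/10⌋ = $21,848. Book value $152,936.
Year 3: ⌊$152,936 × 125%/10⌋ = $19,117. Book value $133,819.
Year 4: ⌊$133,819 × 125%/10⌋ = $16,727. Book value $117,092.
Year 5: ⌊$117,092 × 125%/10⌋ = $14,636. Book value $102,456.
Year 6: ⌊$102,456 × 125%/10⌋ = $12,807. Book value $89,649.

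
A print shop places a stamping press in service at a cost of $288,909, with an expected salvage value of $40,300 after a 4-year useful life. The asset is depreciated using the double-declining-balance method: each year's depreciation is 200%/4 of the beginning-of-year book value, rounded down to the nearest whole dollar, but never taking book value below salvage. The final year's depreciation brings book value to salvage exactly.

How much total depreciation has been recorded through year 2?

Depreciable base = $288,909 − $40,300 = $248,609.
Year 1: ⌊$288,909 × 200%/4⌋ = $144,454. Book value $144,455.
Year 2: ⌊$144,455 × 200%/4⌋ = $72,227. Book value $72,228.
Accumulated through year 2 = $288,909 − $72,228 = $216,681.

$216,681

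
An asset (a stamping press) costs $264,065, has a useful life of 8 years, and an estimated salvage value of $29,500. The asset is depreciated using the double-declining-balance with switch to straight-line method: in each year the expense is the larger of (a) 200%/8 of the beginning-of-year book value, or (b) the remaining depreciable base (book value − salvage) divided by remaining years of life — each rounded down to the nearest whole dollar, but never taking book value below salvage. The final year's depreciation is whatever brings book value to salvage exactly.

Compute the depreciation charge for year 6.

Depreciable base = $264,065 − $29,500 = $234,565.
Year 1: DB = ⌊$264,065 × 200%/8⌋ = $66,016; SL = ⌊$234,565/8⌋ = $29,320 → take DB $66,016. Book value $198,049.
Year 2: DB = ⌊$198,049 × 200%/8⌋ = $49,512; SL = ⌊$168,549/7⌋ = $24,078 → take DB $49,512. Book value $148,537.
Year 3: DB = ⌊$148,537 × 200%/8⌋ = $37,134; SL = ⌊$119,037/6⌋ = $19,839 → take DB $37,134. Book value $111,403.
Year 4: DB = ⌊$111,403 × 200%/8⌋ = $27,850; SL = ⌊$81,903/5⌋ = $16,380 → take DB $27,850. Book value $83,553.
Year 5: DB = ⌊$83,553 × 200%/8⌋ = $20,888; SL = ⌊$54,053/4⌋ = $13,513 → take DB $20,888. Book value $62,665.
Year 6: DB = ⌊$62,665 × 200%/8⌋ = $15,666; SL = ⌊$33,165/3⌋ = $11,055 → take DB $15,666. Book value $46,999.

$15,666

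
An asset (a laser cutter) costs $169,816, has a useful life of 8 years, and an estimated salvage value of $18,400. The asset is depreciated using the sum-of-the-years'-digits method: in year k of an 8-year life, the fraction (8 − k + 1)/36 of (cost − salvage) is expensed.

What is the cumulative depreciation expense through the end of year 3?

$88,326

Depreciable base = $169,816 − $18,400 = $151,416.
Sum of the years' digits = 8+7+6+5+4+3+2+1 = 36.
Year 1: $151,416 × 8/36 = $33,648. Book value $136,168.
Year 2: $151,416 × 7/36 = $29,442. Book value $106,726.
Year 3: $151,416 × 6/36 = $25,236. Book value $81,490.
Accumulated through year 3 = $169,816 − $81,490 = $88,326.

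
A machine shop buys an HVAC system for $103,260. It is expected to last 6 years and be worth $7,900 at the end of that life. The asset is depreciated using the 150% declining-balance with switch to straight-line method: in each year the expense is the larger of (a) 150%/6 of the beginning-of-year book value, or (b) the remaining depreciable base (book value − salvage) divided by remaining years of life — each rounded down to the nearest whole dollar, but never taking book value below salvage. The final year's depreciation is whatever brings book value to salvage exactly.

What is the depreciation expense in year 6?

Depreciable base = $103,260 − $7,900 = $95,360.
Year 1: DB = ⌊$103,260 × 150%/6⌋ = $25,815; SL = ⌊$95,360/6⌋ = $15,893 → take DB $25,815. Book value $77,445.
Year 2: DB = ⌊$77,445 × 150%/6⌋ = $19,361; SL = ⌊$69,545/5⌋ = $13,909 → take DB $19,361. Book value $58,084.
Year 3: DB = ⌊$58,084 × 150%/6⌋ = $14,521; SL = ⌊$50,184/4⌋ = $12,546 → take DB $14,521. Book value $43,563.
Year 4: DB = ⌊$43,563 × 150%/6⌋ = $10,890; SL = ⌊$35,663/3⌋ = $11,887 → take SL $11,887. Book value $31,676.
Year 5: DB = ⌊$31,676 × 150%/6⌋ = $7,919; SL = ⌊$23,776/2⌋ = $11,888 → take SL $11,888. Book value $19,788.
Year 6 (final): $19,788 − $7,900 = $11,888. Book value $7,900.

$11,888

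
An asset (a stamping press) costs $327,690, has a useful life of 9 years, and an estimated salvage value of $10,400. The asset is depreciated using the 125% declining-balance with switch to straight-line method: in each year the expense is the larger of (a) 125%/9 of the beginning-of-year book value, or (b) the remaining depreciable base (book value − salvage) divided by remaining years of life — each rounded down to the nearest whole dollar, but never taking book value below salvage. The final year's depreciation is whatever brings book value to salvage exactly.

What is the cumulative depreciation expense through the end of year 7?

$251,010

Depreciable base = $327,690 − $10,400 = $317,290.
Year 1: DB = ⌊$327,690 × 125%/9⌋ = $45,512; SL = ⌊$317,290/9⌋ = $35,254 → take DB $45,512. Book value $282,178.
Year 2: DB = ⌊$282,178 × 125%/9⌋ = $39,191; SL = ⌊$271,778/8⌋ = $33,972 → take DB $39,191. Book value $242,987.
Year 3: DB = ⌊$242,987 × 125%/9⌋ = $33,748; SL = ⌊$232,587/7⌋ = $33,226 → take DB $33,748. Book value $209,239.
Year 4: DB = ⌊$209,239 × 125%/9⌋ = $29,060; SL = ⌊$198,839/6⌋ = $33,139 → take SL $33,139. Book value $176,100.
Year 5: DB = ⌊$176,100 × 125%/9⌋ = $24,458; SL = ⌊$165,700/5⌋ = $33,140 → take SL $33,140. Book value $142,960.
Year 6: DB = ⌊$142,960 × 125%/9⌋ = $19,855; SL = ⌊$132,560/4⌋ = $33,140 → take SL $33,140. Book value $109,820.
Year 7: DB = ⌊$109,820 × 125%/9⌋ = $15,252; SL = ⌊$99,420/3⌋ = $33,140 → take SL $33,140. Book value $76,680.
Accumulated through year 7 = $327,690 − $76,680 = $251,010.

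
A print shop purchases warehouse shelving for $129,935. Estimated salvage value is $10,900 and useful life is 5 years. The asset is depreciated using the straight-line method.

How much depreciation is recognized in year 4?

$23,807

Depreciable base = $129,935 − $10,900 = $119,035.
Annual expense = $119,035 / 5 = $23,807.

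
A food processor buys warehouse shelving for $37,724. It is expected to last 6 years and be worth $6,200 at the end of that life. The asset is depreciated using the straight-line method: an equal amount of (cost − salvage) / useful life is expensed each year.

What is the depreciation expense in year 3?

$5,254

Depreciable base = $37,724 − $6,200 = $31,524.
Annual expense = $31,524 / 6 = $5,254.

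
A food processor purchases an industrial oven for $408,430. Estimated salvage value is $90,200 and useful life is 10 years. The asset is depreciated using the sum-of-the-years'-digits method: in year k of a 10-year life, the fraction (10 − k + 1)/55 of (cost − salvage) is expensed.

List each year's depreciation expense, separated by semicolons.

$57,860; $52,074; $46,288; $40,502; $34,716; $28,930; $23,144; $17,358; $11,572; $5,786

Depreciable base = $408,430 − $90,200 = $318,230.
Sum of the years' digits = 10+9+8+7+6+5+4+3+2+1 = 55.
Year 1: $318,230 × 10/55 = $57,860. Book value $350,570.
Year 2: $318,230 × 9/55 = $52,074. Book value $298,496.
Year 3: $318,230 × 8/55 = $46,288. Book value $252,208.
Year 4: $318,230 × 7/55 = $40,502. Book value $211,706.
Year 5: $318,230 × 6/55 = $34,716. Book value $176,990.
Year 6: $318,230 × 5/55 = $28,930. Book value $148,060.
Year 7: $318,230 × 4/55 = $23,144. Book value $124,916.
Year 8: $318,230 × 3/55 = $17,358. Book value $107,558.
Year 9: $318,230 × 2/55 = $11,572. Book value $95,986.
Year 10: $318,230 × 1/55 = $5,786. Book value $90,200.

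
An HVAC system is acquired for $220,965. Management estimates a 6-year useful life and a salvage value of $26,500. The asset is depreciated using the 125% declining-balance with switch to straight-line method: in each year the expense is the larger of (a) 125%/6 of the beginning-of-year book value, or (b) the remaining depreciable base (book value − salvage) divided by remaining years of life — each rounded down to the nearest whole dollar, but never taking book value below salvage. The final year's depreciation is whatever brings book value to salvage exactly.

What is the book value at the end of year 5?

$54,213

Depreciable base = $220,965 − $26,500 = $194,465.
Year 1: DB = ⌊$220,965 × 125%/6⌋ = $46,034; SL = ⌊$194,465/6⌋ = $32,410 → take DB $46,034. Book value $174,931.
Year 2: DB = ⌊$174,931 × 125%/6⌋ = $36,443; SL = ⌊$148,431/5⌋ = $29,686 → take DB $36,443. Book value $138,488.
Year 3: DB = ⌊$138,488 × 125%/6⌋ = $28,851; SL = ⌊$111,988/4⌋ = $27,997 → take DB $28,851. Book value $109,637.
Year 4: DB = ⌊$109,637 × 125%/6⌋ = $22,841; SL = ⌊$83,137/3⌋ = $27,712 → take SL $27,712. Book value $81,925.
Year 5: DB = ⌊$81,925 × 125%/6⌋ = $17,067; SL = ⌊$55,425/2⌋ = $27,712 → take SL $27,712. Book value $54,213.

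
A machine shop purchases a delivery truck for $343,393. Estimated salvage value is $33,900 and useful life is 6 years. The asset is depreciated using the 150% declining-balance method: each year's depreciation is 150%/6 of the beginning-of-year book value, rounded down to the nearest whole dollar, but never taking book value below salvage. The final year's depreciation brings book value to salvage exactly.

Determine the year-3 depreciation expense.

$48,289

Depreciable base = $343,393 − $33,900 = $309,493.
Year 1: ⌊$343,393 × 150%/6⌋ = $85,848. Book value $257,545.
Year 2: ⌊$257,545 × 150%/6⌋ = $64,386. Book value $193,159.
Year 3: ⌊$193,159 × 150%/6⌋ = $48,289. Book value $144,870.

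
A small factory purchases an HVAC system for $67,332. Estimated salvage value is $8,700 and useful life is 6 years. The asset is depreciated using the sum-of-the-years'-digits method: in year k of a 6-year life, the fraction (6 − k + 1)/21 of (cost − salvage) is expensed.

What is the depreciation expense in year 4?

$8,376

Depreciable base = $67,332 − $8,700 = $58,632.
Sum of the years' digits = 6+5+4+3+2+1 = 21.
Year 1: $58,632 × 6/21 = $16,752. Book value $50,580.
Year 2: $58,632 × 5/21 = $13,960. Book value $36,620.
Year 3: $58,632 × 4/21 = $11,168. Book value $25,452.
Year 4: $58,632 × 3/21 = $8,376. Book value $17,076.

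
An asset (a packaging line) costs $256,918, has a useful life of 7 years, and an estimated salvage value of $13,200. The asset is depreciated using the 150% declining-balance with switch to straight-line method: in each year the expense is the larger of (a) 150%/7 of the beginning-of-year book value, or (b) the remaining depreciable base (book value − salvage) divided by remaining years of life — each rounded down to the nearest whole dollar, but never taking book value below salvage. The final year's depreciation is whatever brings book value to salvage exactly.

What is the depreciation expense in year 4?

Depreciable base = $256,918 − $13,200 = $243,718.
Year 1: DB = ⌊$256,918 × 150%/7⌋ = $55,053; SL = ⌊$243,718/7⌋ = $34,816 → take DB $55,053. Book value $201,865.
Year 2: DB = ⌊$201,865 × 150%/7⌋ = $43,256; SL = ⌊$188,665/6⌋ = $31,444 → take DB $43,256. Book value $158,609.
Year 3: DB = ⌊$158,609 × 150%/7⌋ = $33,987; SL = ⌊$145,409/5⌋ = $29,081 → take DB $33,987. Book value $124,622.
Year 4: DB = ⌊$124,622 × 150%/7⌋ = $26,704; SL = ⌊$111,422/4⌋ = $27,855 → take SL $27,855. Book value $96,767.

$27,855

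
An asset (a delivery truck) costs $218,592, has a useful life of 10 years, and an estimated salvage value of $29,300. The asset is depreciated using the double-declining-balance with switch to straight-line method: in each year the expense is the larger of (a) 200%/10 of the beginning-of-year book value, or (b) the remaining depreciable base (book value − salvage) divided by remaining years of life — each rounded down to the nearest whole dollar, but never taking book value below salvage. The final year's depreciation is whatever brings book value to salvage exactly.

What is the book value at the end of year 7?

$45,844

Depreciable base = $218,592 − $29,300 = $189,292.
Year 1: DB = ⌊$218,592 × 200%/10⌋ = $43,718; SL = ⌊$189,292/10⌋ = $18,929 → take DB $43,718. Book value $174,874.
Year 2: DB = ⌊$174,874 × 200%/10⌋ = $34,974; SL = ⌊$145,574/9⌋ = $16,174 → take DB $34,974. Book value $139,900.
Year 3: DB = ⌊$139,900 × 200%/10⌋ = $27,980; SL = ⌊$110,600/8⌋ = $13,825 → take DB $27,980. Book value $111,920.
Year 4: DB = ⌊$111,920 × 200%/10⌋ = $22,384; SL = ⌊$82,620/7⌋ = $11,802 → take DB $22,384. Book value $89,536.
Year 5: DB = ⌊$89,536 × 200%/10⌋ = $17,907; SL = ⌊$60,236/6⌋ = $10,039 → take DB $17,907. Book value $71,629.
Year 6: DB = ⌊$71,629 × 200%/10⌋ = $14,325; SL = ⌊$42,329/5⌋ = $8,465 → take DB $14,325. Book value $57,304.
Year 7: DB = ⌊$57,304 × 200%/10⌋ = $11,460; SL = ⌊$28,004/4⌋ = $7,001 → take DB $11,460. Book value $45,844.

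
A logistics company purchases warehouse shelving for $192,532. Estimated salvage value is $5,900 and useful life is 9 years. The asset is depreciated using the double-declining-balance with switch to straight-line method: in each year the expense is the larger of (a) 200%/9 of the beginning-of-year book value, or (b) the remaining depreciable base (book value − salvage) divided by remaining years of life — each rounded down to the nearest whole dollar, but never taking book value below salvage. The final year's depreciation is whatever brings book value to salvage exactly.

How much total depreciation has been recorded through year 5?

$137,730

Depreciable base = $192,532 − $5,900 = $186,632.
Year 1: DB = ⌊$192,532 × 200%/9⌋ = $42,784; SL = ⌊$186,632/9⌋ = $20,736 → take DB $42,784. Book value $149,748.
Year 2: DB = ⌊$149,748 × 200%/9⌋ = $33,277; SL = ⌊$143,848/8⌋ = $17,981 → take DB $33,277. Book value $116,471.
Year 3: DB = ⌊$116,471 × 200%/9⌋ = $25,882; SL = ⌊$110,571/7⌋ = $15,795 → take DB $25,882. Book value $90,589.
Year 4: DB = ⌊$90,589 × 200%/9⌋ = $20,130; SL = ⌊$84,689/6⌋ = $14,114 → take DB $20,130. Book value $70,459.
Year 5: DB = ⌊$70,459 × 200%/9⌋ = $15,657; SL = ⌊$64,559/5⌋ = $12,911 → take DB $15,657. Book value $54,802.
Accumulated through year 5 = $192,532 − $54,802 = $137,730.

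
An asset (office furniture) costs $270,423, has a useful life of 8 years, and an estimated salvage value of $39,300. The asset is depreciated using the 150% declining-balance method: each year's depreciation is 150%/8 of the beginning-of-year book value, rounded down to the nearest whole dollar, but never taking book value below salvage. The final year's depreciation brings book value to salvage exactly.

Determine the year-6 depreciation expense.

Depreciable base = $270,423 − $39,300 = $231,123.
Year 1: ⌊$270,423 × 150%/8⌋ = $50,704. Book value $219,719.
Year 2: ⌊$219,719 × 150%/8⌋ = $41,197. Book value $178,522.
Year 3: ⌊$178,522 × 150%/8⌋ = $33,472. Book value $145,050.
Year 4: ⌊$145,050 × 150%/8⌋ = $27,196. Book value $117,854.
Year 5: ⌊$117,854 × 150%/8⌋ = $22,097. Book value $95,757.
Year 6: ⌊$95,757 × 150%/8⌋ = $17,954. Book value $77,803.

$17,954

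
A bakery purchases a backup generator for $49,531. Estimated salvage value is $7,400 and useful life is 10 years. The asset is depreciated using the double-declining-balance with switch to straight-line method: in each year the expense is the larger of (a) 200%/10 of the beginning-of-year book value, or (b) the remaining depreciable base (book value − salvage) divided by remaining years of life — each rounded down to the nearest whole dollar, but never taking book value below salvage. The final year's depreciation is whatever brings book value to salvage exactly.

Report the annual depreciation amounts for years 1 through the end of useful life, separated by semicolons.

Depreciable base = $49,531 − $7,400 = $42,131.
Year 1: DB = ⌊$49,531 × 200%/10⌋ = $9,906; SL = ⌊$42,131/10⌋ = $4,213 → take DB $9,906. Book value $39,625.
Year 2: DB = ⌊$39,625 × 200%/10⌋ = $7,925; SL = ⌊$32,225/9⌋ = $3,580 → take DB $7,925. Book value $31,700.
Year 3: DB = ⌊$31,700 × 200%/10⌋ = $6,340; SL = ⌊$24,300/8⌋ = $3,037 → take DB $6,340. Book value $25,360.
Year 4: DB = ⌊$25,360 × 200%/10⌋ = $5,072; SL = ⌊$17,960/7⌋ = $2,565 → take DB $5,072. Book value $20,288.
Year 5: DB = ⌊$20,288 × 200%/10⌋ = $4,057; SL = ⌊$12,888/6⌋ = $2,148 → take DB $4,057. Book value $16,231.
Year 6: DB = ⌊$16,231 × 200%/10⌋ = $3,246; SL = ⌊$8,831/5⌋ = $1,766 → take DB $3,246. Book value $12,985.
Year 7: DB = ⌊$12,985 × 200%/10⌋ = $2,597; SL = ⌊$5,585/4⌋ = $1,396 → take DB $2,597. Book value $10,388.
Year 8: DB = ⌊$10,388 × 200%/10⌋ = $2,077; SL = ⌊$2,988/3⌋ = $996 → take DB $2,077. Book value $8,311.
Year 9: DB = ⌊$8,311 × 200%/10⌋ = $1,662; SL = ⌊$911/2⌋ = $455 → take DB $1,662, capped at $911. Book value $7,400.
Year 10 (final): $7,400 − $7,400 = $0. Book value $7,400.

$9,906; $7,925; $6,340; $5,072; $4,057; $3,246; $2,597; $2,077; $911; $0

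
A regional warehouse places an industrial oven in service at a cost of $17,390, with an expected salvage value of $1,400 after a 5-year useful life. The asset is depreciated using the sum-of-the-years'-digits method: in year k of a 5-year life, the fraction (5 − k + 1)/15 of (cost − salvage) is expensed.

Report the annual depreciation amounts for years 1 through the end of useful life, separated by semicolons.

$5,330; $4,264; $3,198; $2,132; $1,066

Depreciable base = $17,390 − $1,400 = $15,990.
Sum of the years' digits = 5+4+3+2+1 = 15.
Year 1: $15,990 × 5/15 = $5,330. Book value $12,060.
Year 2: $15,990 × 4/15 = $4,264. Book value $7,796.
Year 3: $15,990 × 3/15 = $3,198. Book value $4,598.
Year 4: $15,990 × 2/15 = $2,132. Book value $2,466.
Year 5: $15,990 × 1/15 = $1,066. Book value $1,400.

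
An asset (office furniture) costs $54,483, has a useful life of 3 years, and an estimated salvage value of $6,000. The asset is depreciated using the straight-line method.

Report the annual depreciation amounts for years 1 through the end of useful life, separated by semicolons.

$16,161; $16,161; $16,161

Depreciable base = $54,483 − $6,000 = $48,483.
Annual expense = $48,483 / 3 = $16,161.
End of year 1: book value $38,322.
End of year 2: book value $22,161.
End of year 3: book value $6,000.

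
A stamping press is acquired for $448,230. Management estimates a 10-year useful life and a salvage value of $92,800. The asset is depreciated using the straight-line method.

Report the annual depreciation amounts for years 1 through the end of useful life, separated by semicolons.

Depreciable base = $448,230 − $92,800 = $355,430.
Annual expense = $355,430 / 10 = $35,543.
End of year 1: book value $412,687.
End of year 2: book value $377,144.
End of year 3: book value $341,601.
End of year 4: book value $306,058.
End of year 5: book value $270,515.
End of year 6: book value $234,972.
End of year 7: book value $199,429.
End of year 8: book value $163,886.
End of year 9: book value $128,343.
End of year 10: book value $92,800.

$35,543; $35,543; $35,543; $35,543; $35,543; $35,543; $35,543; $35,543; $35,543; $35,543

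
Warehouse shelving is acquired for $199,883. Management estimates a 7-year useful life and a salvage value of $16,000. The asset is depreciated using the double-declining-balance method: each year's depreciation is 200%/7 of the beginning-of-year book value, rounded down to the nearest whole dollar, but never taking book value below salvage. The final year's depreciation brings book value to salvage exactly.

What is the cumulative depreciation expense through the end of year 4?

Depreciable base = $199,883 − $16,000 = $183,883.
Year 1: ⌊$199,883 × 200%/7⌋ = $57,109. Book value $142,774.
Year 2: ⌊$142,774 × 200%/7⌋ = $40,792. Book value $101,982.
Year 3: ⌊$101,982 × 200%/7⌋ = $29,137. Book value $72,845.
Year 4: ⌊$72,845 × 200%/7⌋ = $20,812. Book value $52,033.
Accumulated through year 4 = $199,883 − $52,033 = $147,850.

$147,850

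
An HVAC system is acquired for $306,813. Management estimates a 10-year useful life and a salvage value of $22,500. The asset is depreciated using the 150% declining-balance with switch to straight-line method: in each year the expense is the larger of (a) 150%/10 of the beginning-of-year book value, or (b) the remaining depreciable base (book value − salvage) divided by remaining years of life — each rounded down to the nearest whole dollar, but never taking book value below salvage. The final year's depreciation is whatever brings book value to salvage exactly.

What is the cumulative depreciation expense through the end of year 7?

$216,131

Depreciable base = $306,813 − $22,500 = $284,313.
Year 1: DB = ⌊$306,813 × 150%/10⌋ = $46,021; SL = ⌊$284,313/10⌋ = $28,431 → take DB $46,021. Book value $260,792.
Year 2: DB = ⌊$260,792 × 150%/10⌋ = $39,118; SL = ⌊$238,292/9⌋ = $26,476 → take DB $39,118. Book value $221,674.
Year 3: DB = ⌊$221,674 × 150%/10⌋ = $33,251; SL = ⌊$199,174/8⌋ = $24,896 → take DB $33,251. Book value $188,423.
Year 4: DB = ⌊$188,423 × 150%/10⌋ = $28,263; SL = ⌊$165,923/7⌋ = $23,703 → take DB $28,263. Book value $160,160.
Year 5: DB = ⌊$160,160 × 150%/10⌋ = $24,024; SL = ⌊$137,660/6⌋ = $22,943 → take DB $24,024. Book value $136,136.
Year 6: DB = ⌊$136,136 × 150%/10⌋ = $20,420; SL = ⌊$113,636/5⌋ = $22,727 → take SL $22,727. Book value $113,409.
Year 7: DB = ⌊$113,409 × 150%/10⌋ = $17,011; SL = ⌊$90,909/4⌋ = $22,727 → take SL $22,727. Book value $90,682.
Accumulated through year 7 = $306,813 − $90,682 = $216,131.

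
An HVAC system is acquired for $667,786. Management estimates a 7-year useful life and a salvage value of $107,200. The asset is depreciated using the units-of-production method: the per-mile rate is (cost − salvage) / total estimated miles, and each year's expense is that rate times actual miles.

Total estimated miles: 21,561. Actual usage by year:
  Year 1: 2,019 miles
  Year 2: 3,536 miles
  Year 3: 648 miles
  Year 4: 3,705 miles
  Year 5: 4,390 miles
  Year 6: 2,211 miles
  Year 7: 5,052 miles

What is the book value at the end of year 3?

$506,508

Depreciable base = $667,786 − $107,200 = $560,586.
Rate = $560,586 / 21,561 miles = $26 per mile.
Year 1: 2,019 × $26 = $52,494. Book value $615,292.
Year 2: 3,536 × $26 = $91,936. Book value $523,356.
Year 3: 648 × $26 = $16,848. Book value $506,508.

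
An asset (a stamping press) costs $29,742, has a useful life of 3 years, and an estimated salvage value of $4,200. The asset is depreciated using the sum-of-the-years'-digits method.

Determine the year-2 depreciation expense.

$8,514

Depreciable base = $29,742 − $4,200 = $25,542.
Sum of the years' digits = 3+2+1 = 6.
Year 1: $25,542 × 3/6 = $12,771. Book value $16,971.
Year 2: $25,542 × 2/6 = $8,514. Book value $8,457.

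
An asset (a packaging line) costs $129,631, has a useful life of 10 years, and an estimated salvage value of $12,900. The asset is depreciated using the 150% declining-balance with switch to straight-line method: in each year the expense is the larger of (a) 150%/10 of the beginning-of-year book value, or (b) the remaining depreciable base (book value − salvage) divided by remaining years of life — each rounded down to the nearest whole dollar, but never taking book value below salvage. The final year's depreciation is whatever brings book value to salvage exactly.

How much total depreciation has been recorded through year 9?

$107,807

Depreciable base = $129,631 − $12,900 = $116,731.
Year 1: DB = ⌊$129,631 × 150%/10⌋ = $19,444; SL = ⌊$116,731/10⌋ = $11,673 → take DB $19,444. Book value $110,187.
Year 2: DB = ⌊$110,187 × 150%/10⌋ = $16,528; SL = ⌊$97,287/9⌋ = $10,809 → take DB $16,528. Book value $93,659.
Year 3: DB = ⌊$93,659 × 150%/10⌋ = $14,048; SL = ⌊$80,759/8⌋ = $10,094 → take DB $14,048. Book value $79,611.
Year 4: DB = ⌊$79,611 × 150%/10⌋ = $11,941; SL = ⌊$66,711/7⌋ = $9,530 → take DB $11,941. Book value $67,670.
Year 5: DB = ⌊$67,670 × 150%/10⌋ = $10,150; SL = ⌊$54,770/6⌋ = $9,128 → take DB $10,150. Book value $57,520.
Year 6: DB = ⌊$57,520 × 150%/10⌋ = $8,628; SL = ⌊$44,620/5⌋ = $8,924 → take SL $8,924. Book value $48,596.
Year 7: DB = ⌊$48,596 × 150%/10⌋ = $7,289; SL = ⌊$35,696/4⌋ = $8,924 → take SL $8,924. Book value $39,672.
Year 8: DB = ⌊$39,672 × 150%/10⌋ = $5,950; SL = ⌊$26,772/3⌋ = $8,924 → take SL $8,924. Book value $30,748.
Year 9: DB = ⌊$30,748 × 150%/10⌋ = $4,612; SL = ⌊$17,848/2⌋ = $8,924 → take SL $8,924. Book value $21,824.
Accumulated through year 9 = $129,631 − $21,824 = $107,807.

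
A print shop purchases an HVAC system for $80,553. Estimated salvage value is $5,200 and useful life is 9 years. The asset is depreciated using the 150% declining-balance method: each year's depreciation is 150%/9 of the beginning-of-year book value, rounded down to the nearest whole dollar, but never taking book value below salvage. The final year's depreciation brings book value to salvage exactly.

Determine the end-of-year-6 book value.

$26,979

Depreciable base = $80,553 − $5,200 = $75,353.
Year 1: ⌊$80,553 × 150%/9⌋ = $13,425. Book value $67,128.
Year 2: ⌊$67,128 × 150%/9⌋ = $11,188. Book value $55,940.
Year 3: ⌊$55,940 × 150%/9⌋ = $9,323. Book value $46,617.
Year 4: ⌊$46,617 × 150%/9⌋ = $7,769. Book value $38,848.
Year 5: ⌊$38,848 × 150%/9⌋ = $6,474. Book value $32,374.
Year 6: ⌊$32,374 × 150%/9⌋ = $5,395. Book value $26,979.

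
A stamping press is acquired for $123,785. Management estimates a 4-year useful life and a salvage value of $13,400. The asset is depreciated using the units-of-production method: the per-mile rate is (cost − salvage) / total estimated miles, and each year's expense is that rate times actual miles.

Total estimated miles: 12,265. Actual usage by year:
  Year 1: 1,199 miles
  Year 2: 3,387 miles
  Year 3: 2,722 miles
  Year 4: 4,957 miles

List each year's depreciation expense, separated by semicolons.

$10,791; $30,483; $24,498; $44,613

Depreciable base = $123,785 − $13,400 = $110,385.
Rate = $110,385 / 12,265 miles = $9 per mile.
Year 1: 1,199 × $9 = $10,791. Book value $112,994.
Year 2: 3,387 × $9 = $30,483. Book value $82,511.
Year 3: 2,722 × $9 = $24,498. Book value $58,013.
Year 4: 4,957 × $9 = $44,613. Book value $13,400.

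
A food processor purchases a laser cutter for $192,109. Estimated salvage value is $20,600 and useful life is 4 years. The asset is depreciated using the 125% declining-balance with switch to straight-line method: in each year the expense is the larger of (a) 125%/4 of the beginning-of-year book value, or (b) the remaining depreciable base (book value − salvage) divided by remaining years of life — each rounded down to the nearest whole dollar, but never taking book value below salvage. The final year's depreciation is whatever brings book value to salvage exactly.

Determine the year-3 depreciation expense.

$35,101

Depreciable base = $192,109 − $20,600 = $171,509.
Year 1: DB = ⌊$192,109 × 125%/4⌋ = $60,034; SL = ⌊$171,509/4⌋ = $42,877 → take DB $60,034. Book value $132,075.
Year 2: DB = ⌊$132,075 × 125%/4⌋ = $41,273; SL = ⌊$111,475/3⌋ = $37,158 → take DB $41,273. Book value $90,802.
Year 3: DB = ⌊$90,802 × 125%/4⌋ = $28,375; SL = ⌊$70,202/2⌋ = $35,101 → take SL $35,101. Book value $55,701.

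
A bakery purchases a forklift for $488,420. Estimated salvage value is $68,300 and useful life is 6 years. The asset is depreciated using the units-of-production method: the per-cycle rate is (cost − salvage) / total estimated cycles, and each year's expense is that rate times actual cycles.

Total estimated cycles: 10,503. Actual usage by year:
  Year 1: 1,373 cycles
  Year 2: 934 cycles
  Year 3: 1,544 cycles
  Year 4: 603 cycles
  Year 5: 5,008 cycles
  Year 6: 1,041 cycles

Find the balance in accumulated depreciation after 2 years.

Depreciable base = $488,420 − $68,300 = $420,120.
Rate = $420,120 / 10,503 cycles = $40 per cycle.
Year 1: 1,373 × $40 = $54,920. Book value $433,500.
Year 2: 934 × $40 = $37,360. Book value $396,140.
Accumulated through year 2 = $488,420 − $396,140 = $92,280.

$92,280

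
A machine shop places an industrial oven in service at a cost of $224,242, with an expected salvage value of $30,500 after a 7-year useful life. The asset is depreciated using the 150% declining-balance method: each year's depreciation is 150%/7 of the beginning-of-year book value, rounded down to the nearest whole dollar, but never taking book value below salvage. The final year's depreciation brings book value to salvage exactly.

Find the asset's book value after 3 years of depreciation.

$108,772

Depreciable base = $224,242 − $30,500 = $193,742.
Year 1: ⌊$224,242 × 150%/7⌋ = $48,051. Book value $176,191.
Year 2: ⌊$176,191 × 150%/7⌋ = $37,755. Book value $138,436.
Year 3: ⌊$138,436 × 150%/7⌋ = $29,664. Book value $108,772.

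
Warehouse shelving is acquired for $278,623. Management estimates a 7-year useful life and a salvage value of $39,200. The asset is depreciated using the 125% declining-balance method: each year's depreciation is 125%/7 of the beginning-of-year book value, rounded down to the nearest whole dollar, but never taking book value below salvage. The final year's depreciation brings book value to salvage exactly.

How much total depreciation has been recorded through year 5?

$174,422

Depreciable base = $278,623 − $39,200 = $239,423.
Year 1: ⌊$278,623 × 125%/7⌋ = $49,754. Book value $228,869.
Year 2: ⌊$228,869 × 125%/7⌋ = $40,869. Book value $188,000.
Year 3: ⌊$188,000 × 125%/7⌋ = $33,571. Book value $154,429.
Year 4: ⌊$154,429 × 125%/7⌋ = $27,576. Book value $126,853.
Year 5: ⌊$126,853 × 125%/7⌋ = $22,652. Book value $104,201.
Accumulated through year 5 = $278,623 − $104,201 = $174,422.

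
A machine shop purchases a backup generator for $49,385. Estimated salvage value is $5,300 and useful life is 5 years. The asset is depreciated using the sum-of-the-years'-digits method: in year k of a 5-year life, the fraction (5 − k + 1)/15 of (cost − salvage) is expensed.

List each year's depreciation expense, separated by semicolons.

Depreciable base = $49,385 − $5,300 = $44,085.
Sum of the years' digits = 5+4+3+2+1 = 15.
Year 1: $44,085 × 5/15 = $14,695. Book value $34,690.
Year 2: $44,085 × 4/15 = $11,756. Book value $22,934.
Year 3: $44,085 × 3/15 = $8,817. Book value $14,117.
Year 4: $44,085 × 2/15 = $5,878. Book value $8,239.
Year 5: $44,085 × 1/15 = $2,939. Book value $5,300.

$14,695; $11,756; $8,817; $5,878; $2,939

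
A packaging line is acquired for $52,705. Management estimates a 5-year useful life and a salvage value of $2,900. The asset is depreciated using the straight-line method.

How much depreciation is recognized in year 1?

$9,961

Depreciable base = $52,705 − $2,900 = $49,805.
Annual expense = $49,805 / 5 = $9,961.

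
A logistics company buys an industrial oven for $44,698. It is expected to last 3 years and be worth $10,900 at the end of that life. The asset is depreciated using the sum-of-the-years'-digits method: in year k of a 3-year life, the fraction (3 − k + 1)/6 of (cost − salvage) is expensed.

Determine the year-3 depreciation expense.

$5,633

Depreciable base = $44,698 − $10,900 = $33,798.
Sum of the years' digits = 3+2+1 = 6.
Year 1: $33,798 × 3/6 = $16,899. Book value $27,799.
Year 2: $33,798 × 2/6 = $11,266. Book value $16,533.
Year 3: $33,798 × 1/6 = $5,633. Book value $10,900.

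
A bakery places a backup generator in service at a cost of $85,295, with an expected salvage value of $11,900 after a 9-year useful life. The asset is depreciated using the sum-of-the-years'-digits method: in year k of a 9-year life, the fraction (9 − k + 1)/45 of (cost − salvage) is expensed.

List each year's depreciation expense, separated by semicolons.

$14,679; $13,048; $11,417; $9,786; $8,155; $6,524; $4,893; $3,262; $1,631

Depreciable base = $85,295 − $11,900 = $73,395.
Sum of the years' digits = 9+8+7+6+5+4+3+2+1 = 45.
Year 1: $73,395 × 9/45 = $14,679. Book value $70,616.
Year 2: $73,395 × 8/45 = $13,048. Book value $57,568.
Year 3: $73,395 × 7/45 = $11,417. Book value $46,151.
Year 4: $73,395 × 6/45 = $9,786. Book value $36,365.
Year 5: $73,395 × 5/45 = $8,155. Book value $28,210.
Year 6: $73,395 × 4/45 = $6,524. Book value $21,686.
Year 7: $73,395 × 3/45 = $4,893. Book value $16,793.
Year 8: $73,395 × 2/45 = $3,262. Book value $13,531.
Year 9: $73,395 × 1/45 = $1,631. Book value $11,900.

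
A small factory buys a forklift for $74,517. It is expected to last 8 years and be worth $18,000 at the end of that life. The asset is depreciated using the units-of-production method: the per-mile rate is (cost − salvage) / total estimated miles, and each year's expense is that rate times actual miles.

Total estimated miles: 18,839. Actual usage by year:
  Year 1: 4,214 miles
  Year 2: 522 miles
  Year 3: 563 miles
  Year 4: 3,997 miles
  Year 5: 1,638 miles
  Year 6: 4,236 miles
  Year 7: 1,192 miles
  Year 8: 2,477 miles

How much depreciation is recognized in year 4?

Depreciable base = $74,517 − $18,000 = $56,517.
Rate = $56,517 / 18,839 miles = $3 per mile.
Year 1: 4,214 × $3 = $12,642. Book value $61,875.
Year 2: 522 × $3 = $1,566. Book value $60,309.
Year 3: 563 × $3 = $1,689. Book value $58,620.
Year 4: 3,997 × $3 = $11,991. Book value $46,629.

$11,991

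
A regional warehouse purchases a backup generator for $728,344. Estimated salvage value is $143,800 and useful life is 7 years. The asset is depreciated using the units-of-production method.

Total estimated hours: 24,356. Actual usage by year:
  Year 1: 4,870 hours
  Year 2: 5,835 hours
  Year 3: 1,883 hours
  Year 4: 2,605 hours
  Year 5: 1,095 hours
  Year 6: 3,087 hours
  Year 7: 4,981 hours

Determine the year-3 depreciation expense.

$45,192

Depreciable base = $728,344 − $143,800 = $584,544.
Rate = $584,544 / 24,356 hours = $24 per hour.
Year 1: 4,870 × $24 = $116,880. Book value $611,464.
Year 2: 5,835 × $24 = $140,040. Book value $471,424.
Year 3: 1,883 × $24 = $45,192. Book value $426,232.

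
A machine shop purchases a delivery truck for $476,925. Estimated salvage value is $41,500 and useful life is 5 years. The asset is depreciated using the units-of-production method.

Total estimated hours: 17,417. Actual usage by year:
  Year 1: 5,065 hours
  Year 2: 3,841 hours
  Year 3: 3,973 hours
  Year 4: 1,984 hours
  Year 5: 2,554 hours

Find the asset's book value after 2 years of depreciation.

$254,275

Depreciable base = $476,925 − $41,500 = $435,425.
Rate = $435,425 / 17,417 hours = $25 per hour.
Year 1: 5,065 × $25 = $126,625. Book value $350,300.
Year 2: 3,841 × $25 = $96,025. Book value $254,275.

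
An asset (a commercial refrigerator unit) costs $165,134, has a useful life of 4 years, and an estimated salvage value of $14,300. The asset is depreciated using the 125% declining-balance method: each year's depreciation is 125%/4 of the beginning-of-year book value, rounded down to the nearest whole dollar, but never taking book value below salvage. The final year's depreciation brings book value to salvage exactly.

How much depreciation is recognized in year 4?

Depreciable base = $165,134 − $14,300 = $150,834.
Year 1: ⌊$165,134 × 125%/4⌋ = $51,604. Book value $113,530.
Year 2: ⌊$113,530 × 125%/4⌋ = $35,478. Book value $78,052.
Year 3: ⌊$78,052 × 125%/4⌋ = $24,391. Book value $53,661.
Year 4 (final): $53,661 − $14,300 = $39,361. Book value $14,300.

$39,361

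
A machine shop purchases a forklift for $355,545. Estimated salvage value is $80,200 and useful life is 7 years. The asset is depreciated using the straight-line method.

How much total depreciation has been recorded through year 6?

$236,010

Depreciable base = $355,545 − $80,200 = $275,345.
Annual expense = $275,345 / 7 = $39,335.
End of year 1: book value $316,210.
End of year 2: book value $276,875.
End of year 3: book value $237,540.
End of year 4: book value $198,205.
End of year 5: book value $158,870.
End of year 6: book value $119,535.
Accumulated through year 6 = $355,545 − $119,535 = $236,010.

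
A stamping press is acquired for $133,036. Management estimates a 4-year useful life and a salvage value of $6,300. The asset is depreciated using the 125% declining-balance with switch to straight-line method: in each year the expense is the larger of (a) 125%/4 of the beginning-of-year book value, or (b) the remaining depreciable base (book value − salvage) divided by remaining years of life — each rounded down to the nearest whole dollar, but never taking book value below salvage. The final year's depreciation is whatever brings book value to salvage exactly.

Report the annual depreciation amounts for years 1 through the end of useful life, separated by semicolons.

Depreciable base = $133,036 − $6,300 = $126,736.
Year 1: DB = ⌊$133,036 × 125%/4⌋ = $41,573; SL = ⌊$126,736/4⌋ = $31,684 → take DB $41,573. Book value $91,463.
Year 2: DB = ⌊$91,463 × 125%/4⌋ = $28,582; SL = ⌊$85,163/3⌋ = $28,387 → take DB $28,582. Book value $62,881.
Year 3: DB = ⌊$62,881 × 125%/4⌋ = $19,650; SL = ⌊$56,581/2⌋ = $28,290 → take SL $28,290. Book value $34,591.
Year 4 (final): $34,591 − $6,300 = $28,291. Book value $6,300.

$41,573; $28,582; $28,290; $28,291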